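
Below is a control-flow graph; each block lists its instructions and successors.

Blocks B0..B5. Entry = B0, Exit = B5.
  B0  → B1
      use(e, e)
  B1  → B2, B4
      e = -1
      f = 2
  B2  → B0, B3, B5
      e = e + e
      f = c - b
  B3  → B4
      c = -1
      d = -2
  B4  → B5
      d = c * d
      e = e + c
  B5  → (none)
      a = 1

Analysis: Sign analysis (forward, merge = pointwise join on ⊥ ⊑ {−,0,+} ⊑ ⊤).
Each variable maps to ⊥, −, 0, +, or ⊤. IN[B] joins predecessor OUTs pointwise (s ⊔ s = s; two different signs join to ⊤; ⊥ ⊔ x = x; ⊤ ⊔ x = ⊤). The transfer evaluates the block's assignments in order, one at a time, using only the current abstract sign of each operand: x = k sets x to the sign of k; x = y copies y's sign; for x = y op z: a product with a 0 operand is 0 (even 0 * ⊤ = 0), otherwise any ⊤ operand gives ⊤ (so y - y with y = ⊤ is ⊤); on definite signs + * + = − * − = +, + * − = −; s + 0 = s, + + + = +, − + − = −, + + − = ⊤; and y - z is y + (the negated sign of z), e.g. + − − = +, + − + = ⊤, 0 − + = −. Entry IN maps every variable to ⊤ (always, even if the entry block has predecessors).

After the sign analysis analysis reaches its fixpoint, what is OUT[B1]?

Answer: {a: ⊤, b: ⊤, c: ⊤, d: ⊤, e: -, f: +}

Trace:
Per-block solution:
  B0: | IN=(all ⊤) | OUT=(all ⊤)
  B1: | IN=(all ⊤) | OUT={e:-, f:+; rest ⊤}
  B2: | IN={e:-, f:+; rest ⊤} | OUT={e:-; rest ⊤}
  B3: | IN={e:-; rest ⊤} | OUT={c:-, d:-, e:-; rest ⊤}
  B4: | IN={e:-; rest ⊤} | OUT=(all ⊤)
  B5: | IN=(all ⊤) | OUT={a:+; rest ⊤}

Merge at B1: IN[B1] = OUT[B0] = {a: ⊤, b: ⊤, c: ⊤, d: ⊤, e: ⊤, f: ⊤}
Applying B1's transfer function to that IN value gives OUT[B1] (row B1 above).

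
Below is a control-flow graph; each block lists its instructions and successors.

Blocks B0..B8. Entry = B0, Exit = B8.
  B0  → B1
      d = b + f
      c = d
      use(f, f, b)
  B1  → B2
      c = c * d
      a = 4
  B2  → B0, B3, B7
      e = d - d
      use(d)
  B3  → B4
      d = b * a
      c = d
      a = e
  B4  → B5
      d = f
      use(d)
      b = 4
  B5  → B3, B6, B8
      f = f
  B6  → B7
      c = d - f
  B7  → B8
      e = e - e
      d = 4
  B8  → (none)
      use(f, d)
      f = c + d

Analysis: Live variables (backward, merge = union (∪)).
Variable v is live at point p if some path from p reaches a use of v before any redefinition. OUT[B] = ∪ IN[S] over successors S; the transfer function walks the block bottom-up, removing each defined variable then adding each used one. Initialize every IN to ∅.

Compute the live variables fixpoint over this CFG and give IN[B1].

Answer: {b, c, d, f}

Derivation:
Fixpoint table:
  B0: | IN={b, f} | OUT={b, c, d, f}
  B1: | IN={b, c, d, f} | OUT={a, b, c, d, f}
  B2: | IN={a, b, c, d, f} | OUT={a, b, c, e, f}
  B3: | IN={a, b, e, f} | OUT={a, c, e, f}
  B4: | IN={a, c, e, f} | OUT={a, b, c, d, e, f}
  B5: | IN={a, b, c, d, e, f} | OUT={a, b, c, d, e, f}
  B6: | IN={d, e, f} | OUT={c, e, f}
  B7: | IN={c, e, f} | OUT={c, d, f}
  B8: | IN={c, d, f} | OUT={}

Merge at B1: OUT[B1] = IN[B2] = {a, b, c, d, f}
Applying B1's transfer function to that OUT value gives IN[B1] (row B1 above).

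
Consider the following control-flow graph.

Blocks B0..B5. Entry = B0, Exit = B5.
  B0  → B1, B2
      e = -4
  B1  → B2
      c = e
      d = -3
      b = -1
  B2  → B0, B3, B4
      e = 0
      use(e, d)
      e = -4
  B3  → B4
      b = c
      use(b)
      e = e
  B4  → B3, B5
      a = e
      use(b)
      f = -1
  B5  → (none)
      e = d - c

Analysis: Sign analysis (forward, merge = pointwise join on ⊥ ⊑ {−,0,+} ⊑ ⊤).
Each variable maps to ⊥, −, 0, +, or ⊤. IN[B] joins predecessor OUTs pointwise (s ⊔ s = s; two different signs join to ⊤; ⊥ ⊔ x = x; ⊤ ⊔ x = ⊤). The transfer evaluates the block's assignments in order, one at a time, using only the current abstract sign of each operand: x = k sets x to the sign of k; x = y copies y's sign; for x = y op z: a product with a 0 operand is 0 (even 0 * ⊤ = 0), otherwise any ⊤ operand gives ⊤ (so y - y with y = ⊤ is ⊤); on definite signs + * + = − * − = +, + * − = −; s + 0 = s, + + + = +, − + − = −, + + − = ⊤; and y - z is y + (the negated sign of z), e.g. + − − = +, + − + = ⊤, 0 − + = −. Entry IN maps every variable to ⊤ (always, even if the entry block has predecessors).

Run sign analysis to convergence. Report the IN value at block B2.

Per-block solution:
  B0: | IN=(all ⊤) | OUT={e:-; rest ⊤}
  B1: | IN={e:-; rest ⊤} | OUT={b:-, c:-, d:-, e:-; rest ⊤}
  B2: | IN={e:-; rest ⊤} | OUT={e:-; rest ⊤}
  B3: | IN={e:-; rest ⊤} | OUT={e:-; rest ⊤}
  B4: | IN={e:-; rest ⊤} | OUT={a:-, e:-, f:-; rest ⊤}
  B5: | IN={a:-, e:-, f:-; rest ⊤} | OUT={a:-, f:-; rest ⊤}

Merge at B2: IN[B2] = OUT[B0] ⊔ OUT[B1] = {a: ⊤, b: ⊤, c: ⊤, d: ⊤, e: -, f: ⊤}

Answer: {a: ⊤, b: ⊤, c: ⊤, d: ⊤, e: -, f: ⊤}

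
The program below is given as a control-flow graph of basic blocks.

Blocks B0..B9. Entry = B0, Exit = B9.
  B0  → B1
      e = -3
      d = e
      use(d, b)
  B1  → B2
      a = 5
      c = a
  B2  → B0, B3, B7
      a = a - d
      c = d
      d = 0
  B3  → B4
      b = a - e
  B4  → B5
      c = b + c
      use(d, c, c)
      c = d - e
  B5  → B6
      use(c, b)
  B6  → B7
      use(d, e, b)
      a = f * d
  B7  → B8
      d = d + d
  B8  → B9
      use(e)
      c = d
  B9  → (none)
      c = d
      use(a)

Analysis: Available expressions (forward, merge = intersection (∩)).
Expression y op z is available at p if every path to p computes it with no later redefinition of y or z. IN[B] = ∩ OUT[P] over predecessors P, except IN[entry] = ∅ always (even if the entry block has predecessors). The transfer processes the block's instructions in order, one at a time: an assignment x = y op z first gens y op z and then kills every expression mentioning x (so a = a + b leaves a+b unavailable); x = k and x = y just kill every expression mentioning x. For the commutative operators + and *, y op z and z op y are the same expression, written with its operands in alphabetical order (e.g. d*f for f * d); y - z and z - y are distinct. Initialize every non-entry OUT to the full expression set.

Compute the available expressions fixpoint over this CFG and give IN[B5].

Converged values:
  B0:  IN={}  OUT={}
  B1:  IN={}  OUT={}
  B2:  IN={}  OUT={}
  B3:  IN={}  OUT={a-e}
  B4:  IN={a-e}  OUT={a-e, d-e}
  B5:  IN={a-e, d-e}  OUT={a-e, d-e}
  B6:  IN={a-e, d-e}  OUT={d*f, d-e}
  B7:  IN={}  OUT={}
  B8:  IN={}  OUT={}
  B9:  IN={}  OUT={}

Merge at B5: IN[B5] = OUT[B4] = {a-e, d-e}

Answer: {a-e, d-e}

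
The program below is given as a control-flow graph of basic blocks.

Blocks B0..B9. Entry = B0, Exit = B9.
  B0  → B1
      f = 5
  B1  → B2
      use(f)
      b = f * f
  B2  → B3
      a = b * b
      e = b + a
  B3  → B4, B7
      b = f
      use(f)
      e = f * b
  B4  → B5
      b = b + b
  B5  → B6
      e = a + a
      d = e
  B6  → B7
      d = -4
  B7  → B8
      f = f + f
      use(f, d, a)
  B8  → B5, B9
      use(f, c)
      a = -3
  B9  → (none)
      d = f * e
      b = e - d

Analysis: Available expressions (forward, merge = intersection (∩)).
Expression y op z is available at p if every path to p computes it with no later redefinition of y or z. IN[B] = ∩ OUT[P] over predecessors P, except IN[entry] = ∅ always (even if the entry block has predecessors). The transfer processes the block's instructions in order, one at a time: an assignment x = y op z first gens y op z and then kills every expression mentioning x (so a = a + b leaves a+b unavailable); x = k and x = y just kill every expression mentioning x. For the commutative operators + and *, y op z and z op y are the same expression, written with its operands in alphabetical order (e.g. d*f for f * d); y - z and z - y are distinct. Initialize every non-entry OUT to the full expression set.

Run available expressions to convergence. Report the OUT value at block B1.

Per-block solution:
  B0:  IN={}  OUT={}
  B1:  IN={}  OUT={f*f}
  B2:  IN={f*f}  OUT={a+b, b*b, f*f}
  B3:  IN={a+b, b*b, f*f}  OUT={b*f, f*f}
  B4:  IN={b*f, f*f}  OUT={f*f}
  B5:  IN={}  OUT={a+a}
  B6:  IN={a+a}  OUT={a+a}
  B7:  IN={}  OUT={}
  B8:  IN={}  OUT={}
  B9:  IN={}  OUT={e*f, e-d}

Merge at B1: IN[B1] = OUT[B0] = {}
Applying B1's transfer function to that IN value gives OUT[B1] (row B1 above).

Answer: {f*f}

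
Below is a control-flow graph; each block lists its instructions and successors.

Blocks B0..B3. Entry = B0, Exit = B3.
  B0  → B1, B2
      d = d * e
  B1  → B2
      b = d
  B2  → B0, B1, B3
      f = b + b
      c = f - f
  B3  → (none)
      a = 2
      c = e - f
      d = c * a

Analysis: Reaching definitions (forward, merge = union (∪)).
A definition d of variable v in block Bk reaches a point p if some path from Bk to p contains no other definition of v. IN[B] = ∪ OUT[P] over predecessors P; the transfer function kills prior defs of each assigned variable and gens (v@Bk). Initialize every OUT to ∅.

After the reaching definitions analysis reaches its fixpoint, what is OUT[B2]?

Answer: {b@B1, c@B2, d@B0, f@B2}

Trace:
Converged values:
  B0: | IN={b@B1, c@B2, d@B0, f@B2} | OUT={b@B1, c@B2, d@B0, f@B2}
  B1: | IN={b@B1, c@B2, d@B0, f@B2} | OUT={b@B1, c@B2, d@B0, f@B2}
  B2: | IN={b@B1, c@B2, d@B0, f@B2} | OUT={b@B1, c@B2, d@B0, f@B2}
  B3: | IN={b@B1, c@B2, d@B0, f@B2} | OUT={a@B3, b@B1, c@B3, d@B3, f@B2}

Merge at B2: IN[B2] = OUT[B0] ⊔ OUT[B1] = {b@B1, c@B2, d@B0, f@B2}
Applying B2's transfer function to that IN value gives OUT[B2] (row B2 above).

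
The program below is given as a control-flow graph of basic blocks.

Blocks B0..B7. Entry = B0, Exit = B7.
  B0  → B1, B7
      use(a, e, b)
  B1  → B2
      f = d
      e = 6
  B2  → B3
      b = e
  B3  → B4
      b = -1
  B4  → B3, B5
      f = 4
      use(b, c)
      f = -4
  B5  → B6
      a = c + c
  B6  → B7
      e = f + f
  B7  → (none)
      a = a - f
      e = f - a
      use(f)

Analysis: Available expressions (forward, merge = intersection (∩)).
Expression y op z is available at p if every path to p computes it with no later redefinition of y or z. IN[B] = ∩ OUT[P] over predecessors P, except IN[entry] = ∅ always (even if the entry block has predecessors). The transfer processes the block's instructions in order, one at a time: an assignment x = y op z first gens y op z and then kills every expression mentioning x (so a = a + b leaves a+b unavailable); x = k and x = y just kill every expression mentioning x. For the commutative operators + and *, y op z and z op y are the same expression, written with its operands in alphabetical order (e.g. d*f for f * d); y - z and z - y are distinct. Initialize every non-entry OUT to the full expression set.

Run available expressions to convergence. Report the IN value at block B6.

Per-block solution:
  B0:  IN={}  OUT={}
  B1:  IN={}  OUT={}
  B2:  IN={}  OUT={}
  B3:  IN={}  OUT={}
  B4:  IN={}  OUT={}
  B5:  IN={}  OUT={c+c}
  B6:  IN={c+c}  OUT={c+c, f+f}
  B7:  IN={}  OUT={f-a}

Merge at B6: IN[B6] = OUT[B5] = {c+c}

Answer: {c+c}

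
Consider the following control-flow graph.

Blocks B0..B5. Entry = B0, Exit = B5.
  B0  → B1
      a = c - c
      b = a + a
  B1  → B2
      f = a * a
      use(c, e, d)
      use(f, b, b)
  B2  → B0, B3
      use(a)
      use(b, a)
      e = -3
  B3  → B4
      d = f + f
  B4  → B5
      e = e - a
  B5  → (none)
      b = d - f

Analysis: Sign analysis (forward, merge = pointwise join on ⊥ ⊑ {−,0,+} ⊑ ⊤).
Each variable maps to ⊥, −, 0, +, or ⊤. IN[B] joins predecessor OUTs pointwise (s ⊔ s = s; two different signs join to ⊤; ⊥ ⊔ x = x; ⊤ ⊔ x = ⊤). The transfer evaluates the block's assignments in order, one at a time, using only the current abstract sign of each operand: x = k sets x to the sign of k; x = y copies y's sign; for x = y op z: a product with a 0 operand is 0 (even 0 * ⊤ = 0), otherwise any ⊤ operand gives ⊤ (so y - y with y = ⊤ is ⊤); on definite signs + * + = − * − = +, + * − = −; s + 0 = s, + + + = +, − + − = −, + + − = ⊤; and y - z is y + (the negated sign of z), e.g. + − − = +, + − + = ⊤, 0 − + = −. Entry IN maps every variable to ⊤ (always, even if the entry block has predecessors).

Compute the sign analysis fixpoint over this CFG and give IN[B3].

Fixpoint table:
  B0:  IN=(all ⊤)  OUT=(all ⊤)
  B1:  IN=(all ⊤)  OUT=(all ⊤)
  B2:  IN=(all ⊤)  OUT={e:-; rest ⊤}
  B3:  IN={e:-; rest ⊤}  OUT={e:-; rest ⊤}
  B4:  IN={e:-; rest ⊤}  OUT=(all ⊤)
  B5:  IN=(all ⊤)  OUT=(all ⊤)

Merge at B3: IN[B3] = OUT[B2] = {a: ⊤, b: ⊤, c: ⊤, d: ⊤, e: -, f: ⊤}

Answer: {a: ⊤, b: ⊤, c: ⊤, d: ⊤, e: -, f: ⊤}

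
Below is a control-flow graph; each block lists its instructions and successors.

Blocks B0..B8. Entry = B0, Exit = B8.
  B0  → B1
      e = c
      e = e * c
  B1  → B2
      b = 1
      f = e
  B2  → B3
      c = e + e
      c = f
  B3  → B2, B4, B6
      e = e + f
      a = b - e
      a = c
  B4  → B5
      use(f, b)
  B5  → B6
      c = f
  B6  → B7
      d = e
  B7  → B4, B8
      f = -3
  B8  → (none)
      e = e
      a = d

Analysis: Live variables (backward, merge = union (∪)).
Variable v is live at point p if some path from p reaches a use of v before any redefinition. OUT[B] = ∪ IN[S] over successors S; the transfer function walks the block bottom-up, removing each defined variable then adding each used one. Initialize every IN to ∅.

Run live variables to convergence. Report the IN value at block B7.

Per-block solution:
  B0:   IN={c}   OUT={e}
  B1:   IN={e}   OUT={b, e, f}
  B2:   IN={b, e, f}   OUT={b, c, e, f}
  B3:   IN={b, c, e, f}   OUT={b, e, f}
  B4:   IN={b, e, f}   OUT={b, e, f}
  B5:   IN={b, e, f}   OUT={b, e}
  B6:   IN={b, e}   OUT={b, d, e}
  B7:   IN={b, d, e}   OUT={b, d, e, f}
  B8:   IN={d, e}   OUT={}

Merge at B7: OUT[B7] = IN[B4] ⊔ IN[B8] = {b, d, e, f}
Applying B7's transfer function to that OUT value gives IN[B7] (row B7 above).

Answer: {b, d, e}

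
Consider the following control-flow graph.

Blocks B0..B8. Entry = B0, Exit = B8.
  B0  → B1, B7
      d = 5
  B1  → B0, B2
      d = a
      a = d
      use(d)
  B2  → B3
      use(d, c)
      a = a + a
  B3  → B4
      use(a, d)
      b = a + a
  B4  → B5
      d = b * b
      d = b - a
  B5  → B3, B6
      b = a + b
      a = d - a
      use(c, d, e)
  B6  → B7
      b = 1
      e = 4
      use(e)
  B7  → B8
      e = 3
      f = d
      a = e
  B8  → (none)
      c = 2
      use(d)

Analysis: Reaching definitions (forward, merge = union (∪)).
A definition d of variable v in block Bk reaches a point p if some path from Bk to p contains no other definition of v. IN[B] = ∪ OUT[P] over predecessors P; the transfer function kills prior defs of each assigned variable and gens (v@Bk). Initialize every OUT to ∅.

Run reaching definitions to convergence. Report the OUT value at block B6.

Answer: {a@B5, b@B6, d@B4, e@B6}

Trace:
Converged values:
  B0:  IN={a@B1, d@B1}  OUT={a@B1, d@B0}
  B1:  IN={a@B1, d@B0}  OUT={a@B1, d@B1}
  B2:  IN={a@B1, d@B1}  OUT={a@B2, d@B1}
  B3:  IN={a@B2, a@B5, b@B5, d@B1, d@B4}  OUT={a@B2, a@B5, b@B3, d@B1, d@B4}
  B4:  IN={a@B2, a@B5, b@B3, d@B1, d@B4}  OUT={a@B2, a@B5, b@B3, d@B4}
  B5:  IN={a@B2, a@B5, b@B3, d@B4}  OUT={a@B5, b@B5, d@B4}
  B6:  IN={a@B5, b@B5, d@B4}  OUT={a@B5, b@B6, d@B4, e@B6}
  B7:  IN={a@B1, a@B5, b@B6, d@B0, d@B4, e@B6}  OUT={a@B7, b@B6, d@B0, d@B4, e@B7, f@B7}
  B8:  IN={a@B7, b@B6, d@B0, d@B4, e@B7, f@B7}  OUT={a@B7, b@B6, c@B8, d@B0, d@B4, e@B7, f@B7}

Merge at B6: IN[B6] = OUT[B5] = {a@B5, b@B5, d@B4}
Applying B6's transfer function to that IN value gives OUT[B6] (row B6 above).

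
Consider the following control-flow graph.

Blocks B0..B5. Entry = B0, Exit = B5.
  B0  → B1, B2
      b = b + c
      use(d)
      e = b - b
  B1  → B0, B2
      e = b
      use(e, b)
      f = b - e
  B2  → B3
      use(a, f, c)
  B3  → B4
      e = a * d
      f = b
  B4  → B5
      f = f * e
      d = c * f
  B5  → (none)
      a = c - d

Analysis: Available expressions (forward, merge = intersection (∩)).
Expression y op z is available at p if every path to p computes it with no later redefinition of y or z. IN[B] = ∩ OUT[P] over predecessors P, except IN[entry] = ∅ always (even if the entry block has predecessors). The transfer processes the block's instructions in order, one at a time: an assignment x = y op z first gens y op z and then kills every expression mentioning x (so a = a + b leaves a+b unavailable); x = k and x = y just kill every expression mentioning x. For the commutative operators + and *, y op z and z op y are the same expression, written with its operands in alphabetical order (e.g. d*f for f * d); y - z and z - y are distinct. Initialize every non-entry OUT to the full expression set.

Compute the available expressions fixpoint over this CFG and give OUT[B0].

Converged values:
  B0: | IN={} | OUT={b-b}
  B1: | IN={b-b} | OUT={b-b, b-e}
  B2: | IN={b-b} | OUT={b-b}
  B3: | IN={b-b} | OUT={a*d, b-b}
  B4: | IN={a*d, b-b} | OUT={b-b, c*f}
  B5: | IN={b-b, c*f} | OUT={b-b, c*f, c-d}

Merge at B0 (entry node, so the boundary value {} is joined with the incoming edge(s)): IN[B0] = {} ∩ OUT[B1] = {}
Applying B0's transfer function to that IN value gives OUT[B0] (row B0 above).

Answer: {b-b}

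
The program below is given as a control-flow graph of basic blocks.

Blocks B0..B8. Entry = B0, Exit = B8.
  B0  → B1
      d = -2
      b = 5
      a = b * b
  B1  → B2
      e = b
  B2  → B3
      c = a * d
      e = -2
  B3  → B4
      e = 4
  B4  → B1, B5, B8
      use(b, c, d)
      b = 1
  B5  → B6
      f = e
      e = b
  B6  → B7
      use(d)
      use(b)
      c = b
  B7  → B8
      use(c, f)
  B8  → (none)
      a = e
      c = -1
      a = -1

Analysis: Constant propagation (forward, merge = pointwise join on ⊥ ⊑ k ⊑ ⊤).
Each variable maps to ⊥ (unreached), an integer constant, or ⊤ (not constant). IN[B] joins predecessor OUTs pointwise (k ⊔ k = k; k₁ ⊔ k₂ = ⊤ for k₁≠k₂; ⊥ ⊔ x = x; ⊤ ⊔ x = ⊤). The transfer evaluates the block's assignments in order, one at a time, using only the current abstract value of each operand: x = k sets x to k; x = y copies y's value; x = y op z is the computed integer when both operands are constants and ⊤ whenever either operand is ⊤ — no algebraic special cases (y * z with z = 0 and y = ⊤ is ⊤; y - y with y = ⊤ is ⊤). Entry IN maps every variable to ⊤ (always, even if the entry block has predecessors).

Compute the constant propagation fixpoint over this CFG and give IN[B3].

Answer: {a: 25, b: ⊤, c: -50, d: -2, e: -2, f: ⊤}

Working:
Fixpoint table:
  B0:   IN=(all ⊤)   OUT={a:25, b:5, d:-2; rest ⊤}
  B1:   IN={a:25, d:-2; rest ⊤}   OUT={a:25, d:-2; rest ⊤}
  B2:   IN={a:25, d:-2; rest ⊤}   OUT={a:25, c:-50, d:-2, e:-2; rest ⊤}
  B3:   IN={a:25, c:-50, d:-2, e:-2; rest ⊤}   OUT={a:25, c:-50, d:-2, e:4; rest ⊤}
  B4:   IN={a:25, c:-50, d:-2, e:4; rest ⊤}   OUT={a:25, b:1, c:-50, d:-2, e:4; rest ⊤}
  B5:   IN={a:25, b:1, c:-50, d:-2, e:4; rest ⊤}   OUT={a:25, b:1, c:-50, d:-2, e:1, f:4; rest ⊤}
  B6:   IN={a:25, b:1, c:-50, d:-2, e:1, f:4; rest ⊤}   OUT={a:25, b:1, c:1, d:-2, e:1, f:4; rest ⊤}
  B7:   IN={a:25, b:1, c:1, d:-2, e:1, f:4; rest ⊤}   OUT={a:25, b:1, c:1, d:-2, e:1, f:4; rest ⊤}
  B8:   IN={a:25, b:1, d:-2; rest ⊤}   OUT={a:-1, b:1, c:-1, d:-2; rest ⊤}

Merge at B3: IN[B3] = OUT[B2] = {a: 25, b: ⊤, c: -50, d: -2, e: -2, f: ⊤}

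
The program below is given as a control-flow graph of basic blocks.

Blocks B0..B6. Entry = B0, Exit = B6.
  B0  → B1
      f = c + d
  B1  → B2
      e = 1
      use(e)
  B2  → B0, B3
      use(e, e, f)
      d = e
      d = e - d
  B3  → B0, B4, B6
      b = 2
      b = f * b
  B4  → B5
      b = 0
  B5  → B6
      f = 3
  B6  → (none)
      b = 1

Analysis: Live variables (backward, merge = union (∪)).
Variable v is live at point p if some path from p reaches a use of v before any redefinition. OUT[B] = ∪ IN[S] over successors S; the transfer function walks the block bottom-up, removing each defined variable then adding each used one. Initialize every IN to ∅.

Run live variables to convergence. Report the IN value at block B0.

Answer: {c, d}

Trace:
Per-block solution:
  B0:   IN={c, d}   OUT={c, f}
  B1:   IN={c, f}   OUT={c, e, f}
  B2:   IN={c, e, f}   OUT={c, d, f}
  B3:   IN={c, d, f}   OUT={c, d}
  B4:   IN={}   OUT={}
  B5:   IN={}   OUT={}
  B6:   IN={}   OUT={}

Merge at B0: OUT[B0] = IN[B1] = {c, f}
Applying B0's transfer function to that OUT value gives IN[B0] (row B0 above).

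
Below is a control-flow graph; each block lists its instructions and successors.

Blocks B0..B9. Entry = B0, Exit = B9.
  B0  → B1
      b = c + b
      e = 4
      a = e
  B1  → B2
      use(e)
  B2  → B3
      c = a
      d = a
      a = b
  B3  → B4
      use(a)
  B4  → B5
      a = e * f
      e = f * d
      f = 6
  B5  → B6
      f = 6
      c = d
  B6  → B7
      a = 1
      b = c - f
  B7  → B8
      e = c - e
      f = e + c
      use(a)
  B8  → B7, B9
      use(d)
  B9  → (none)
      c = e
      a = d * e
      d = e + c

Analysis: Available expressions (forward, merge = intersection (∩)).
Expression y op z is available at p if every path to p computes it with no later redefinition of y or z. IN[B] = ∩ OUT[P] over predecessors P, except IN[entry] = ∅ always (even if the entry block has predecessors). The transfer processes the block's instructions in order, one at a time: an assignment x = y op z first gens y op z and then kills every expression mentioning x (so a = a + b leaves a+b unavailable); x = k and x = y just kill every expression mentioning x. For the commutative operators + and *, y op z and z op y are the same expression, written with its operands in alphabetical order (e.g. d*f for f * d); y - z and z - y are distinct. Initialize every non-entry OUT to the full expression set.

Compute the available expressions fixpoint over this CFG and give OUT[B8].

Answer: {c+e}

Trace:
Converged values:
  B0: | IN={} | OUT={}
  B1: | IN={} | OUT={}
  B2: | IN={} | OUT={}
  B3: | IN={} | OUT={}
  B4: | IN={} | OUT={}
  B5: | IN={} | OUT={}
  B6: | IN={} | OUT={c-f}
  B7: | IN={} | OUT={c+e}
  B8: | IN={c+e} | OUT={c+e}
  B9: | IN={c+e} | OUT={c+e}

Merge at B8: IN[B8] = OUT[B7] = {c+e}
Applying B8's transfer function to that IN value gives OUT[B8] (row B8 above).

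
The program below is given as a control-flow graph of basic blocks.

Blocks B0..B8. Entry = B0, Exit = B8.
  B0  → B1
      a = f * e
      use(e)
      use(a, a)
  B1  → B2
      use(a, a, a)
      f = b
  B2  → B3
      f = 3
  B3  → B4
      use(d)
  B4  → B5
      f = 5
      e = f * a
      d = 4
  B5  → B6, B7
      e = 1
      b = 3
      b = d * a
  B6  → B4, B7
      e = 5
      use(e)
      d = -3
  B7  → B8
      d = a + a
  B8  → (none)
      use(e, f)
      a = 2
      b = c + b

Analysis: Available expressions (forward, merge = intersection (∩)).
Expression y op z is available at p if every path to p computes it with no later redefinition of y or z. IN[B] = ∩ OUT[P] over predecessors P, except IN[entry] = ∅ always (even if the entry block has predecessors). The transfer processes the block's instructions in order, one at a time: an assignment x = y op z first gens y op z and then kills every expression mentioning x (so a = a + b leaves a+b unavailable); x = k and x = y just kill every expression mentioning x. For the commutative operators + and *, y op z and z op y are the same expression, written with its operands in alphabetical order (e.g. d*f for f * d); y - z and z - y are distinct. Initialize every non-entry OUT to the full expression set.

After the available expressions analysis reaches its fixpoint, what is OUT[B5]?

Answer: {a*d, a*f}

Derivation:
Fixpoint table:
  B0:   IN={}   OUT={e*f}
  B1:   IN={e*f}   OUT={}
  B2:   IN={}   OUT={}
  B3:   IN={}   OUT={}
  B4:   IN={}   OUT={a*f}
  B5:   IN={a*f}   OUT={a*d, a*f}
  B6:   IN={a*d, a*f}   OUT={a*f}
  B7:   IN={a*f}   OUT={a*f, a+a}
  B8:   IN={a*f, a+a}   OUT={}

Merge at B5: IN[B5] = OUT[B4] = {a*f}
Applying B5's transfer function to that IN value gives OUT[B5] (row B5 above).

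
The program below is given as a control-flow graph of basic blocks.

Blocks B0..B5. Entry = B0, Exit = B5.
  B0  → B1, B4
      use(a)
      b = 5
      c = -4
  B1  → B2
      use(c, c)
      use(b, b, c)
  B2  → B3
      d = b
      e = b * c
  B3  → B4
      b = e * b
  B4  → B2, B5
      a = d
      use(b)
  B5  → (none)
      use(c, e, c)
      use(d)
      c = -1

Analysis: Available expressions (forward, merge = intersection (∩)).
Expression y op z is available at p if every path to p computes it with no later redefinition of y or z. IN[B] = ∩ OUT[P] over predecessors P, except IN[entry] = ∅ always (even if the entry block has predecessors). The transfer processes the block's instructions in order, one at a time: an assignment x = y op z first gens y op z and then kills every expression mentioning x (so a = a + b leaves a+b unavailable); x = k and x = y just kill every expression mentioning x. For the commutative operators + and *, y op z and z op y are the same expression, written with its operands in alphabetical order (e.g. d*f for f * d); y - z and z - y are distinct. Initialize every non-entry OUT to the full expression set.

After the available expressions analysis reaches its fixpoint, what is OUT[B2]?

Fixpoint table:
  B0:  IN={}  OUT={}
  B1:  IN={}  OUT={}
  B2:  IN={}  OUT={b*c}
  B3:  IN={b*c}  OUT={}
  B4:  IN={}  OUT={}
  B5:  IN={}  OUT={}

Merge at B2: IN[B2] = OUT[B1] ∩ OUT[B4] = {}
Applying B2's transfer function to that IN value gives OUT[B2] (row B2 above).

Answer: {b*c}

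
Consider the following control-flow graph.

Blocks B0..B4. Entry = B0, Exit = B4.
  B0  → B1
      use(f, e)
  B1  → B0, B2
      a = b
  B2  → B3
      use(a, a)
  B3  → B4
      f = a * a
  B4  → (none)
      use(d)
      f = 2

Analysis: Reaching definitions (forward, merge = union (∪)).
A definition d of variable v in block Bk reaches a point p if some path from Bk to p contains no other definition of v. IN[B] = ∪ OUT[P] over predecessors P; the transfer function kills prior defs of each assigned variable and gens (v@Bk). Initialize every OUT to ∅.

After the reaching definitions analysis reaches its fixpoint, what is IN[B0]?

Per-block solution:
  B0:   IN={a@B1}   OUT={a@B1}
  B1:   IN={a@B1}   OUT={a@B1}
  B2:   IN={a@B1}   OUT={a@B1}
  B3:   IN={a@B1}   OUT={a@B1, f@B3}
  B4:   IN={a@B1, f@B3}   OUT={a@B1, f@B4}

Merge at B0 (entry node, so the boundary value {} is joined with the incoming edge(s)): IN[B0] = {} ⊔ OUT[B1] = {a@B1}

Answer: {a@B1}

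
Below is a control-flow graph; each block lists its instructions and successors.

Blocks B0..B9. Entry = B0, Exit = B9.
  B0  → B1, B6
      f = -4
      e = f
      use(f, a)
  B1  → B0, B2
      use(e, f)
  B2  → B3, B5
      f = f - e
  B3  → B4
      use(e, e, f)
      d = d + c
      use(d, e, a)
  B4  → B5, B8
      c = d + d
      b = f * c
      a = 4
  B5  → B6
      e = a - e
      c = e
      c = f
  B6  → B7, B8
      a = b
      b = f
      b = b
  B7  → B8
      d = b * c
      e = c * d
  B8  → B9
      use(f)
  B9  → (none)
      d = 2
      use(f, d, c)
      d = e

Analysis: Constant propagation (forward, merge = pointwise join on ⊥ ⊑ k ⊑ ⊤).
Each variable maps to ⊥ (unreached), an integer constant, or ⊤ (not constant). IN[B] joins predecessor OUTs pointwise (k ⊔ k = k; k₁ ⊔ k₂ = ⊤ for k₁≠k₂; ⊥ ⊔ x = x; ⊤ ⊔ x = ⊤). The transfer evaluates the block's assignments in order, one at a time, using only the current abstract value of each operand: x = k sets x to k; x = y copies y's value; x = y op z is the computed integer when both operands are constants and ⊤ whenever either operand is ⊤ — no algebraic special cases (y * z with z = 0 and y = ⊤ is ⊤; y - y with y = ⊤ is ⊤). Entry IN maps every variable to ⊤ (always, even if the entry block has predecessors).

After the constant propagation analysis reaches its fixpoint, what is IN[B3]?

Per-block solution:
  B0:  IN=(all ⊤)  OUT={e:-4, f:-4; rest ⊤}
  B1:  IN={e:-4, f:-4; rest ⊤}  OUT={e:-4, f:-4; rest ⊤}
  B2:  IN={e:-4, f:-4; rest ⊤}  OUT={e:-4, f:0; rest ⊤}
  B3:  IN={e:-4, f:0; rest ⊤}  OUT={e:-4, f:0; rest ⊤}
  B4:  IN={e:-4, f:0; rest ⊤}  OUT={a:4, e:-4, f:0; rest ⊤}
  B5:  IN={e:-4, f:0; rest ⊤}  OUT={c:0, f:0; rest ⊤}
  B6:  IN=(all ⊤)  OUT=(all ⊤)
  B7:  IN=(all ⊤)  OUT=(all ⊤)
  B8:  IN=(all ⊤)  OUT=(all ⊤)
  B9:  IN=(all ⊤)  OUT=(all ⊤)

Merge at B3: IN[B3] = OUT[B2] = {a: ⊤, b: ⊤, c: ⊤, d: ⊤, e: -4, f: 0}

Answer: {a: ⊤, b: ⊤, c: ⊤, d: ⊤, e: -4, f: 0}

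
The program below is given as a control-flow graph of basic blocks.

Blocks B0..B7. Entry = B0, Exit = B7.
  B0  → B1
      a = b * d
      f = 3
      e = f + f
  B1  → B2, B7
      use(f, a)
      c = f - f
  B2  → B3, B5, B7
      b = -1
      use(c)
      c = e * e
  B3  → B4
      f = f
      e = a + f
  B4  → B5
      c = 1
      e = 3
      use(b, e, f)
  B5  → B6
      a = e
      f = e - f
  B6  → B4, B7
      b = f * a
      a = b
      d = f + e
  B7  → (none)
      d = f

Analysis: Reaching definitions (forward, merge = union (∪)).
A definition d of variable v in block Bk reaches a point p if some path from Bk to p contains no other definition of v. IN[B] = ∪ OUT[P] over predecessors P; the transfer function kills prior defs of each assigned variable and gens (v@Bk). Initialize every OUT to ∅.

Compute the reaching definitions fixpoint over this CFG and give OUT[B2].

Answer: {a@B0, b@B2, c@B2, e@B0, f@B0}

Working:
Converged values:
  B0:  IN={}  OUT={a@B0, e@B0, f@B0}
  B1:  IN={a@B0, e@B0, f@B0}  OUT={a@B0, c@B1, e@B0, f@B0}
  B2:  IN={a@B0, c@B1, e@B0, f@B0}  OUT={a@B0, b@B2, c@B2, e@B0, f@B0}
  B3:  IN={a@B0, b@B2, c@B2, e@B0, f@B0}  OUT={a@B0, b@B2, c@B2, e@B3, f@B3}
  B4:  IN={a@B0, a@B6, b@B2, b@B6, c@B2, c@B4, d@B6, e@B0, e@B3, e@B4, f@B3, f@B5}  OUT={a@B0, a@B6, b@B2, b@B6, c@B4, d@B6, e@B4, f@B3, f@B5}
  B5:  IN={a@B0, a@B6, b@B2, b@B6, c@B2, c@B4, d@B6, e@B0, e@B4, f@B0, f@B3, f@B5}  OUT={a@B5, b@B2, b@B6, c@B2, c@B4, d@B6, e@B0, e@B4, f@B5}
  B6:  IN={a@B5, b@B2, b@B6, c@B2, c@B4, d@B6, e@B0, e@B4, f@B5}  OUT={a@B6, b@B6, c@B2, c@B4, d@B6, e@B0, e@B4, f@B5}
  B7:  IN={a@B0, a@B6, b@B2, b@B6, c@B1, c@B2, c@B4, d@B6, e@B0, e@B4, f@B0, f@B5}  OUT={a@B0, a@B6, b@B2, b@B6, c@B1, c@B2, c@B4, d@B7, e@B0, e@B4, f@B0, f@B5}

Merge at B2: IN[B2] = OUT[B1] = {a@B0, c@B1, e@B0, f@B0}
Applying B2's transfer function to that IN value gives OUT[B2] (row B2 above).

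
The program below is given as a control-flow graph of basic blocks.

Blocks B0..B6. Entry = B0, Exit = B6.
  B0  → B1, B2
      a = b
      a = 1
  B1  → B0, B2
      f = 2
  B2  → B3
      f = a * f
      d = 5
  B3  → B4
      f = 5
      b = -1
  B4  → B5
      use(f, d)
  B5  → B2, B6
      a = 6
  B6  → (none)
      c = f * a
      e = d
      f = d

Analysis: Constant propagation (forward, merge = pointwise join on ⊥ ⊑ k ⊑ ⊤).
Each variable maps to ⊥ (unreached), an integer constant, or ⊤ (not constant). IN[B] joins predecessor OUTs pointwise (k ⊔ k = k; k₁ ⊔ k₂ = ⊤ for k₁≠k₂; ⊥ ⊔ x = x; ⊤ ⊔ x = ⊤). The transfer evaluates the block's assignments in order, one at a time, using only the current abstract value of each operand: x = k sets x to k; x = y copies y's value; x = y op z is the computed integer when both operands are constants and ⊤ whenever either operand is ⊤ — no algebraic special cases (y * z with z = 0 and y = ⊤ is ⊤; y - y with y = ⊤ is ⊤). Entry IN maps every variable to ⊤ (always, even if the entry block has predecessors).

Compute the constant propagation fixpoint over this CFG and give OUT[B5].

Answer: {a: 6, b: -1, c: ⊤, d: 5, e: ⊤, f: 5}

Working:
Fixpoint table:
  B0:   IN=(all ⊤)   OUT={a:1; rest ⊤}
  B1:   IN={a:1; rest ⊤}   OUT={a:1, f:2; rest ⊤}
  B2:   IN=(all ⊤)   OUT={d:5; rest ⊤}
  B3:   IN={d:5; rest ⊤}   OUT={b:-1, d:5, f:5; rest ⊤}
  B4:   IN={b:-1, d:5, f:5; rest ⊤}   OUT={b:-1, d:5, f:5; rest ⊤}
  B5:   IN={b:-1, d:5, f:5; rest ⊤}   OUT={a:6, b:-1, d:5, f:5; rest ⊤}
  B6:   IN={a:6, b:-1, d:5, f:5; rest ⊤}   OUT={a:6, b:-1, c:30, d:5, e:5, f:5; rest ⊤}

Merge at B5: IN[B5] = OUT[B4] = {a: ⊤, b: -1, c: ⊤, d: 5, e: ⊤, f: 5}
Applying B5's transfer function to that IN value gives OUT[B5] (row B5 above).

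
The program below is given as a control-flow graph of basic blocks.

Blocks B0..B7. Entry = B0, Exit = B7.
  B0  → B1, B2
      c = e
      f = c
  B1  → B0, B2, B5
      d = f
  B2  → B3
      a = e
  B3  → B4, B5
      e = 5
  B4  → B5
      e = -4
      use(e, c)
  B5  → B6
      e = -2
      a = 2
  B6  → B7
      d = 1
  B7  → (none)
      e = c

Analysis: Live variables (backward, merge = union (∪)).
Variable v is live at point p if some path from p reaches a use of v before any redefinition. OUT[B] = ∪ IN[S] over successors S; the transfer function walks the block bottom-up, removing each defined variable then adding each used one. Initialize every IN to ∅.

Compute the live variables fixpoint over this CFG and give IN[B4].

Fixpoint table:
  B0:  IN={e}  OUT={c, e, f}
  B1:  IN={c, e, f}  OUT={c, e}
  B2:  IN={c, e}  OUT={c}
  B3:  IN={c}  OUT={c}
  B4:  IN={c}  OUT={c}
  B5:  IN={c}  OUT={c}
  B6:  IN={c}  OUT={c}
  B7:  IN={c}  OUT={}

Merge at B4: OUT[B4] = IN[B5] = {c}
Applying B4's transfer function to that OUT value gives IN[B4] (row B4 above).

Answer: {c}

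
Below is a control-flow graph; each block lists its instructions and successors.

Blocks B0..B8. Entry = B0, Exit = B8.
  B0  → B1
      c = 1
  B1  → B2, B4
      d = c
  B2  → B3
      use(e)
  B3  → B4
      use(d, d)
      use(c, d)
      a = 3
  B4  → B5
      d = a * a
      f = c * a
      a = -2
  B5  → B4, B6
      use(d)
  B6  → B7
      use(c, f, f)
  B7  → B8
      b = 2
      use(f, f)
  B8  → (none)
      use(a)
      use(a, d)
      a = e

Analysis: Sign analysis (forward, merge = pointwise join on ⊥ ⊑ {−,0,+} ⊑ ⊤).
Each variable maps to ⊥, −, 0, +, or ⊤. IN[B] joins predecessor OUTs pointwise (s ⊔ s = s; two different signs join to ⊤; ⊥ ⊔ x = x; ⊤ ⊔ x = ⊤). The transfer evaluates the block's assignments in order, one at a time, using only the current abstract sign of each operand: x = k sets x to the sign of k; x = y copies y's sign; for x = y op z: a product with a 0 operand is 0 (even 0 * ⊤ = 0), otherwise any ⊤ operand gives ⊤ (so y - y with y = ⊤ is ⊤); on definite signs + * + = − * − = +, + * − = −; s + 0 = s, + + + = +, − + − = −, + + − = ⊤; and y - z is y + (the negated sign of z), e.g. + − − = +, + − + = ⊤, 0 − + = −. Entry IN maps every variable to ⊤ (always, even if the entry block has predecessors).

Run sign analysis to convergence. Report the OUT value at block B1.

Converged values:
  B0:  IN=(all ⊤)  OUT={c:+; rest ⊤}
  B1:  IN={c:+; rest ⊤}  OUT={c:+, d:+; rest ⊤}
  B2:  IN={c:+, d:+; rest ⊤}  OUT={c:+, d:+; rest ⊤}
  B3:  IN={c:+, d:+; rest ⊤}  OUT={a:+, c:+, d:+; rest ⊤}
  B4:  IN={c:+; rest ⊤}  OUT={a:-, c:+; rest ⊤}
  B5:  IN={a:-, c:+; rest ⊤}  OUT={a:-, c:+; rest ⊤}
  B6:  IN={a:-, c:+; rest ⊤}  OUT={a:-, c:+; rest ⊤}
  B7:  IN={a:-, c:+; rest ⊤}  OUT={a:-, b:+, c:+; rest ⊤}
  B8:  IN={a:-, b:+, c:+; rest ⊤}  OUT={b:+, c:+; rest ⊤}

Merge at B1: IN[B1] = OUT[B0] = {a: ⊤, b: ⊤, c: +, d: ⊤, e: ⊤, f: ⊤}
Applying B1's transfer function to that IN value gives OUT[B1] (row B1 above).

Answer: {a: ⊤, b: ⊤, c: +, d: +, e: ⊤, f: ⊤}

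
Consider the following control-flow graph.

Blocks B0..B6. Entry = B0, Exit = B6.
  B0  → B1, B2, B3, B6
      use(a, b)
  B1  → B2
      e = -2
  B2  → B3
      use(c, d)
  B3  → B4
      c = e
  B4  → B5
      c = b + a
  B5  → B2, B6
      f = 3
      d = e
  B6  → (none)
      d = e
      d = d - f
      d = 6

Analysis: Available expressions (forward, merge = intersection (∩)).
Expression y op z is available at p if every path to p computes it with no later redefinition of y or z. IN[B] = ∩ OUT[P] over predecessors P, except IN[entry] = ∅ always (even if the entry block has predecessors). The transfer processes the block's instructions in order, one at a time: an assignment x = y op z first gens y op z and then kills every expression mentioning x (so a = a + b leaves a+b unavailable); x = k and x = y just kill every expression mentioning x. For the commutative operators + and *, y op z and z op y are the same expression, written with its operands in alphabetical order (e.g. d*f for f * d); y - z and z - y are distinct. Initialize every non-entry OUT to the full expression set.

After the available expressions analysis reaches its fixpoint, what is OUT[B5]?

Converged values:
  B0: | IN={} | OUT={}
  B1: | IN={} | OUT={}
  B2: | IN={} | OUT={}
  B3: | IN={} | OUT={}
  B4: | IN={} | OUT={a+b}
  B5: | IN={a+b} | OUT={a+b}
  B6: | IN={} | OUT={}

Merge at B5: IN[B5] = OUT[B4] = {a+b}
Applying B5's transfer function to that IN value gives OUT[B5] (row B5 above).

Answer: {a+b}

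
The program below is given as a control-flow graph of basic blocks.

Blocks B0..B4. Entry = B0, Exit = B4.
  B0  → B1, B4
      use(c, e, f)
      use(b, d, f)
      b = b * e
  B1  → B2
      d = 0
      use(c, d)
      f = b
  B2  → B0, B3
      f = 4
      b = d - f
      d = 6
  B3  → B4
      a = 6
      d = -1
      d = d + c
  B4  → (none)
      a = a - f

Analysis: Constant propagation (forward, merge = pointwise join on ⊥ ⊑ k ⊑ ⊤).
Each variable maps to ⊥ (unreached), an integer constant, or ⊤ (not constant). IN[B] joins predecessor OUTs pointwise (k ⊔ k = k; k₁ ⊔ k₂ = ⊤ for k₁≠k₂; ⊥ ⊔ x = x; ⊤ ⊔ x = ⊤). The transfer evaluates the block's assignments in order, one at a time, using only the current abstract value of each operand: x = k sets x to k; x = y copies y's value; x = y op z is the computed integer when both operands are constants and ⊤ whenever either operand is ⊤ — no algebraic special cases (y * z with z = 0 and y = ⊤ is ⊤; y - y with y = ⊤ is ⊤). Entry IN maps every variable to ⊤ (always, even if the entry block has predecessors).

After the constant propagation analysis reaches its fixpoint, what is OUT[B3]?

Converged values:
  B0:   IN=(all ⊤)   OUT=(all ⊤)
  B1:   IN=(all ⊤)   OUT={d:0; rest ⊤}
  B2:   IN={d:0; rest ⊤}   OUT={b:-4, d:6, f:4; rest ⊤}
  B3:   IN={b:-4, d:6, f:4; rest ⊤}   OUT={a:6, b:-4, f:4; rest ⊤}
  B4:   IN=(all ⊤)   OUT=(all ⊤)

Merge at B3: IN[B3] = OUT[B2] = {a: ⊤, b: -4, c: ⊤, d: 6, e: ⊤, f: 4}
Applying B3's transfer function to that IN value gives OUT[B3] (row B3 above).

Answer: {a: 6, b: -4, c: ⊤, d: ⊤, e: ⊤, f: 4}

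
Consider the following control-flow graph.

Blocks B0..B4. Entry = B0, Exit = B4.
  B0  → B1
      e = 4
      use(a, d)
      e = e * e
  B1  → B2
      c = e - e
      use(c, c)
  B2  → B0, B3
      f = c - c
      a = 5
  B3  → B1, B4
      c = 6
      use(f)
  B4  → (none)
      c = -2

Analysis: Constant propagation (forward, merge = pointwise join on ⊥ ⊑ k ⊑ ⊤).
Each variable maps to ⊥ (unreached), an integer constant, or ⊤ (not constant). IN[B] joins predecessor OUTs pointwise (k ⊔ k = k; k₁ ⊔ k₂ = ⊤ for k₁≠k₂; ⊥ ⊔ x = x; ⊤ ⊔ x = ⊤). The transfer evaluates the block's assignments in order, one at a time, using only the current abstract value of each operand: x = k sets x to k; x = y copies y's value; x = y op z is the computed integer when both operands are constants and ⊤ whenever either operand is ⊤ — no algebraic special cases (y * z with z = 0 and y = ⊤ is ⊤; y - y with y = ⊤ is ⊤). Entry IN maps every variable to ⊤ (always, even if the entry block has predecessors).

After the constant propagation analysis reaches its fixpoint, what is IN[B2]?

Per-block solution:
  B0:   IN=(all ⊤)   OUT={e:16; rest ⊤}
  B1:   IN={e:16; rest ⊤}   OUT={c:0, e:16; rest ⊤}
  B2:   IN={c:0, e:16; rest ⊤}   OUT={a:5, c:0, e:16, f:0; rest ⊤}
  B3:   IN={a:5, c:0, e:16, f:0; rest ⊤}   OUT={a:5, c:6, e:16, f:0; rest ⊤}
  B4:   IN={a:5, c:6, e:16, f:0; rest ⊤}   OUT={a:5, c:-2, e:16, f:0; rest ⊤}

Merge at B2: IN[B2] = OUT[B1] = {a: ⊤, b: ⊤, c: 0, d: ⊤, e: 16, f: ⊤}

Answer: {a: ⊤, b: ⊤, c: 0, d: ⊤, e: 16, f: ⊤}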